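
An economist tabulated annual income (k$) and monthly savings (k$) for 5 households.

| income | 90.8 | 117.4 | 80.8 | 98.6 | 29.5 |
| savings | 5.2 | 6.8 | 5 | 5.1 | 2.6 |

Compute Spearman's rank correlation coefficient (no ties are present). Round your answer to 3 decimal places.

0.900

Rank income: 3, 5, 2, 4, 1
Rank savings: 4, 5, 2, 3, 1
d = rank(income) − rank(savings): -1, 0, 0, 1, 0; Σd² = 2
ρ = 1 − 6Σd² / [n(n²−1)] = 1 − 6×2 / (5×24) = 1 − 12/120 ≈ 0.900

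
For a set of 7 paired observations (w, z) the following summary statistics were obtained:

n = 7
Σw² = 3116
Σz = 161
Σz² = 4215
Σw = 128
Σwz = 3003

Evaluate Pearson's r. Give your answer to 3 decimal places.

0.094

r = (nΣwz − ΣwΣz) / √[(nΣw² − (Σw)²)(nΣz² − (Σz)²)]
Numerator: 7×3003 − 128×161 = 413
Denominator: √[(21812 − 16384)(29505 − 25921)] = √[5428 × 3584] = 4410.6634
r = 413 / 4410.6634 ≈ 0.094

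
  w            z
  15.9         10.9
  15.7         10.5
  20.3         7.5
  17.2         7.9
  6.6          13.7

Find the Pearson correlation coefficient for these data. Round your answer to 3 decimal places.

n = 5, Σw = 75.7, Σz = 50.5, Σw² = 1250.79, Σz² = 535.41, Σwz = 716.71
nΣwz − ΣwΣz = 3583.55 − 3822.85 = -239.3
nΣw² − (Σw)² = 6253.95 − 5730.49 = 523.46; nΣz² − (Σz)² = 2677.05 − 2550.25 = 126.8
r = -239.3 / √(523.46 × 126.8) = -239.3 / 257.6329 ≈ -0.929

-0.929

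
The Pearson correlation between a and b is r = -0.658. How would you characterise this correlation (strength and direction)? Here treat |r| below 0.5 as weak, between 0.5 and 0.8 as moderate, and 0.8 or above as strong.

r = -0.658 < 0 so the relationship is negative.
|r| = 0.658, which falls in the moderate range.

moderate negative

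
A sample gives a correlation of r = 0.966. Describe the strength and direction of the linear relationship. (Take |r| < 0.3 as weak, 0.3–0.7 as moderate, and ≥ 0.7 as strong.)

r = 0.966 > 0 so the relationship is positive.
|r| = 0.966, which falls in the strong range.

strong positive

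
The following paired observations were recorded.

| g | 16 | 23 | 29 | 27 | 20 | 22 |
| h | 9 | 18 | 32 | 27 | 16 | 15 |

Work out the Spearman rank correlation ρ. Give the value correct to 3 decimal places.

0.943

Rank g: 1, 4, 6, 5, 2, 3
Rank h: 1, 4, 6, 5, 3, 2
d = rank(g) − rank(h): 0, 0, 0, 0, -1, 1; Σd² = 2
ρ = 1 − 6Σd² / [n(n²−1)] = 1 − 6×2 / (6×35) = 1 − 12/210 ≈ 0.943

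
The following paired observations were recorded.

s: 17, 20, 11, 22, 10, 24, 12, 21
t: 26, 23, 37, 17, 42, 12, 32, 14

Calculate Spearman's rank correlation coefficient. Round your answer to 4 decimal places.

-0.9762

Rank s: 4, 5, 2, 7, 1, 8, 3, 6
Rank t: 5, 4, 7, 3, 8, 1, 6, 2
d = rank(s) − rank(t): -1, 1, -5, 4, -7, 7, -3, 4; Σd² = 166
ρ = 1 − 6Σd² / [n(n²−1)] = 1 − 6×166 / (8×63) = 1 − 996/504 ≈ -0.9762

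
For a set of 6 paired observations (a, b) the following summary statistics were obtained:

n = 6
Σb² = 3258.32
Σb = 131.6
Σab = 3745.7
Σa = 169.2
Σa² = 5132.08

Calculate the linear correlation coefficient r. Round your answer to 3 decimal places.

0.094

r = (nΣab − ΣaΣb) / √[(nΣa² − (Σa)²)(nΣb² − (Σb)²)]
Numerator: 6×3745.7 − 169.2×131.6 = 207.48
Denominator: √[(30792.48 − 28628.64)(19549.92 − 17318.56)] = √[2163.84 × 2231.36] = 2197.3407
r = 207.48 / 2197.3407 ≈ 0.094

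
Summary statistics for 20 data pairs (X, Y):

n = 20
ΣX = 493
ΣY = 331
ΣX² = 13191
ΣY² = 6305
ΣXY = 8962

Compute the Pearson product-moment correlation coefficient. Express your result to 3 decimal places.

0.866

r = (nΣXY − ΣXΣY) / √[(nΣX² − (ΣX)²)(nΣY² − (ΣY)²)]
Numerator: 20×8962 − 493×331 = 16057
Denominator: √[(263820 − 243049)(126100 − 109561)] = √[20771 × 16539] = 18534.6046
r = 16057 / 18534.6046 ≈ 0.866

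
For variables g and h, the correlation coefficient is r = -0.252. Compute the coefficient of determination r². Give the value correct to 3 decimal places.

r² = (-0.252)² = 0.064

0.064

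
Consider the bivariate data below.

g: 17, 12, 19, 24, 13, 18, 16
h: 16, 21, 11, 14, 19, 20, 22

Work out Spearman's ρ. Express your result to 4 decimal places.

-0.7143

Rank g: 4, 1, 6, 7, 2, 5, 3
Rank h: 3, 6, 1, 2, 4, 5, 7
d = rank(g) − rank(h): 1, -5, 5, 5, -2, 0, -4; Σd² = 96
ρ = 1 − 6Σd² / [n(n²−1)] = 1 − 6×96 / (7×48) = 1 − 576/336 ≈ -0.7143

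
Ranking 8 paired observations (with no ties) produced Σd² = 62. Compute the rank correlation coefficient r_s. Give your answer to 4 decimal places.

0.2619

ρ = 1 − 6Σd² / [n(n²−1)] = 1 − 6×62 / (8×63)
  = 1 − 372/504 = 1 − 0.73810 ≈ 0.2619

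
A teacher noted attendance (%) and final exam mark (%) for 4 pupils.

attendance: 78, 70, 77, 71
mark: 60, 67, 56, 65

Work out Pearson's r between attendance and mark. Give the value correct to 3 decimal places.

-0.904

n = 4, Σx = 296, Σy = 248, Σx² = 21954, Σy² = 15450, Σxy = 18297
nΣxy − ΣxΣy = 73188 − 73408 = -220
nΣx² − (Σx)² = 87816 − 87616 = 200; nΣy² − (Σy)² = 61800 − 61504 = 296
r = -220 / √(200 × 296) = -220 / 243.3105 ≈ -0.904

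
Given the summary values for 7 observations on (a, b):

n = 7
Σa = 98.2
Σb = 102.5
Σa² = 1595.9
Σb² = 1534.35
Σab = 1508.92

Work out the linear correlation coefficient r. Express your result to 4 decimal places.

r = (nΣab − ΣaΣb) / √[(nΣa² − (Σa)²)(nΣb² − (Σb)²)]
Numerator: 7×1508.92 − 98.2×102.5 = 496.94
Denominator: √[(11171.3 − 9643.24)(10740.45 − 10506.25)] = √[1528.06 × 234.2] = 598.2237
r = 496.94 / 598.2237 ≈ 0.8307

0.8307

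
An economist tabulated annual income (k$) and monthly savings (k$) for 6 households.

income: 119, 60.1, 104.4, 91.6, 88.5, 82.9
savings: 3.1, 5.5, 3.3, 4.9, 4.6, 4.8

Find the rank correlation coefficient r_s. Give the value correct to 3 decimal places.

Rank income: 6, 1, 5, 4, 3, 2
Rank savings: 1, 6, 2, 5, 3, 4
d = rank(income) − rank(savings): 5, -5, 3, -1, 0, -2; Σd² = 64
ρ = 1 − 6Σd² / [n(n²−1)] = 1 − 6×64 / (6×35) = 1 − 384/210 ≈ -0.829

-0.829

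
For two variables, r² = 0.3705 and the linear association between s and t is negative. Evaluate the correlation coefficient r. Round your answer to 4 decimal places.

|r| = √0.3705 = 0.6087
The association is negative, so r = −0.6087.

-0.6087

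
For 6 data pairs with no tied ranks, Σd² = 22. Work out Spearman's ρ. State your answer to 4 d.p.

0.3714

ρ = 1 − 6Σd² / [n(n²−1)] = 1 − 6×22 / (6×35)
  = 1 − 132/210 = 1 − 0.62857 ≈ 0.3714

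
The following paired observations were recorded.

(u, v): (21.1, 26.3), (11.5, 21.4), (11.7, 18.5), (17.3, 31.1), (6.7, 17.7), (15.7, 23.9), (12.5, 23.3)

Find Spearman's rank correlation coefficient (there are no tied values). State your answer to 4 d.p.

Rank u: 7, 2, 3, 6, 1, 5, 4
Rank v: 6, 3, 2, 7, 1, 5, 4
d = rank(u) − rank(v): 1, -1, 1, -1, 0, 0, 0; Σd² = 4
ρ = 1 − 6Σd² / [n(n²−1)] = 1 − 6×4 / (7×48) = 1 − 24/336 ≈ 0.9286

0.9286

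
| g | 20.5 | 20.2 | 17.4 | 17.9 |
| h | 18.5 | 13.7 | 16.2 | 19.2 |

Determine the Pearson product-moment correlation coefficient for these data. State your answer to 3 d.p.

n = 4, Σg = 76, Σh = 67.6, Σg² = 1451.46, Σh² = 1161.02, Σgh = 1281.55
nΣgh − ΣgΣh = 5126.2 − 5137.6 = -11.4
nΣg² − (Σg)² = 5805.84 − 5776 = 29.84; nΣh² − (Σh)² = 4644.08 − 4569.76 = 74.32
r = -11.4 / √(29.84 × 74.32) = -11.4 / 47.0926 ≈ -0.242

-0.242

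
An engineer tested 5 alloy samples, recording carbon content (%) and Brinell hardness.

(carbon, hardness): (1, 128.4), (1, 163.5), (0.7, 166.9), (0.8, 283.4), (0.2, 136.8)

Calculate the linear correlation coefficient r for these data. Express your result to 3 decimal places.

n = 5, Σx = 3.7, Σy = 879, Σx² = 3.17, Σy² = 170104.22, Σxy = 662.81
nΣxy − ΣxΣy = 3314.05 − 3252.3 = 61.75
nΣx² − (Σx)² = 15.85 − 13.69 = 2.16; nΣy² − (Σy)² = 850521.1 − 772641 = 77880.1
r = 61.75 / √(2.16 × 77880.1) = 61.75 / 410.1476 ≈ 0.151

0.151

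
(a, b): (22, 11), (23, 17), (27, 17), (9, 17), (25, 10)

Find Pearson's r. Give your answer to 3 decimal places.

-0.310

n = 5, Σa = 106, Σb = 72, Σa² = 2448, Σb² = 1088, Σab = 1495
nΣab − ΣaΣb = 7475 − 7632 = -157
nΣa² − (Σa)² = 12240 − 11236 = 1004; nΣb² − (Σb)² = 5440 − 5184 = 256
r = -157 / √(1004 × 256) = -157 / 506.9753 ≈ -0.310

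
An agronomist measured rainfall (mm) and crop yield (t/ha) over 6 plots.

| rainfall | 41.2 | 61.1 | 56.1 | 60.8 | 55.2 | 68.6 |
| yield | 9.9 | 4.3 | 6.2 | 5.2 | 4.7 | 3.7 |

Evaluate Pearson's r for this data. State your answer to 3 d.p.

n = 6, Σx = 343, Σy = 34, Σx² = 20027.5, Σy² = 217.76, Σxy = 1847.85
nΣxy − ΣxΣy = 11087.1 − 11662 = -574.9
nΣx² − (Σx)² = 120165 − 117649 = 2516; nΣy² − (Σy)² = 1306.56 − 1156 = 150.56
r = -574.9 / √(2516 × 150.56) = -574.9 / 615.4746 ≈ -0.934

-0.934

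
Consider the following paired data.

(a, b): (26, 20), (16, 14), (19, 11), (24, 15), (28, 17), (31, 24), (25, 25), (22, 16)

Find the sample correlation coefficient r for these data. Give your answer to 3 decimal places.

n = 8, Σa = 191, Σb = 142, Σa² = 4723, Σb² = 2688, Σab = 3510
nΣab − ΣaΣb = 28080 − 27122 = 958
nΣa² − (Σa)² = 37784 − 36481 = 1303; nΣb² − (Σb)² = 21504 − 20164 = 1340
r = 958 / √(1303 × 1340) = 958 / 1321.3705 ≈ 0.725

0.725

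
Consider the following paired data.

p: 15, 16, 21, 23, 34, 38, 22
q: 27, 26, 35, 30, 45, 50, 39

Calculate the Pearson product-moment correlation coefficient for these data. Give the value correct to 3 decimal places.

0.940

n = 7, Σp = 169, Σq = 252, Σp² = 4535, Σq² = 9576, Σpq = 6534
nΣpq − ΣpΣq = 45738 − 42588 = 3150
nΣp² − (Σp)² = 31745 − 28561 = 3184; nΣq² − (Σq)² = 67032 − 63504 = 3528
r = 3150 / √(3184 × 3528) = 3150 / 3351.5895 ≈ 0.940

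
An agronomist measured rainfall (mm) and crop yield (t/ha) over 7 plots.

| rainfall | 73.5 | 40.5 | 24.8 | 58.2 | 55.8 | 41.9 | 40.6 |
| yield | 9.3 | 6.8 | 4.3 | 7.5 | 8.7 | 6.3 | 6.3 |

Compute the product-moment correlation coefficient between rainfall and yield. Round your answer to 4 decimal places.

n = 7, Σx = 335.3, Σy = 49.2, Σx² = 17562.39, Σy² = 362.54, Σxy = 2507.3
nΣxy − ΣxΣy = 17551.1 − 16496.76 = 1054.34
nΣx² − (Σx)² = 122936.73 − 112426.09 = 10510.64; nΣy² − (Σy)² = 2537.78 − 2420.64 = 117.14
r = 1054.34 / √(10510.64 × 117.14) = 1054.34 / 1109.6019 ≈ 0.9502

0.9502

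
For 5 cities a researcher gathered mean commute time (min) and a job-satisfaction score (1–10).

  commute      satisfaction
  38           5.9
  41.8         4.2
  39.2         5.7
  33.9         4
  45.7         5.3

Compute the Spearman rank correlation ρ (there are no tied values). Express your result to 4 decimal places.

Rank commute: 2, 4, 3, 1, 5
Rank satisfaction: 5, 2, 4, 1, 3
d = rank(commute) − rank(satisfaction): -3, 2, -1, 0, 2; Σd² = 18
ρ = 1 − 6Σd² / [n(n²−1)] = 1 − 6×18 / (5×24) = 1 − 108/120 ≈ 0.1000

0.1000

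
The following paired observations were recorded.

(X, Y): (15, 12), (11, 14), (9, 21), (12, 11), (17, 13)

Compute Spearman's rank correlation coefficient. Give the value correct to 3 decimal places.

-0.600

Rank X: 4, 2, 1, 3, 5
Rank Y: 2, 4, 5, 1, 3
d = rank(X) − rank(Y): 2, -2, -4, 2, 2; Σd² = 32
ρ = 1 − 6Σd² / [n(n²−1)] = 1 − 6×32 / (5×24) = 1 − 192/120 ≈ -0.600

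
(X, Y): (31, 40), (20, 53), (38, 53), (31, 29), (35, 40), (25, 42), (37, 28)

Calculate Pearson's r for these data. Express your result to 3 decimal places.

-0.345

n = 7, ΣX = 217, ΣY = 285, ΣX² = 6985, ΣY² = 12207, ΣXY = 8699
nΣXY − ΣXΣY = 60893 − 61845 = -952
nΣX² − (ΣX)² = 48895 − 47089 = 1806; nΣY² − (ΣY)² = 85449 − 81225 = 4224
r = -952 / √(1806 × 4224) = -952 / 2761.9819 ≈ -0.345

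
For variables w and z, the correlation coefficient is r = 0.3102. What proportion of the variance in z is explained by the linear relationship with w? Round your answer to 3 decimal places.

0.096

r² = (0.3102)² = 0.096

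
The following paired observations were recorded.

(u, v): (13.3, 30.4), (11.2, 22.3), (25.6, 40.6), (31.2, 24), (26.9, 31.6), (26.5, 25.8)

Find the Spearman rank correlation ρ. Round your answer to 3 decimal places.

Rank u: 2, 1, 3, 6, 5, 4
Rank v: 4, 1, 6, 2, 5, 3
d = rank(u) − rank(v): -2, 0, -3, 4, 0, 1; Σd² = 30
ρ = 1 − 6Σd² / [n(n²−1)] = 1 − 6×30 / (6×35) = 1 − 180/210 ≈ 0.143

0.143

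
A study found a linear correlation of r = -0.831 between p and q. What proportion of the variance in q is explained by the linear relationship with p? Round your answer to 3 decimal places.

r² = (-0.831)² = 0.691

0.691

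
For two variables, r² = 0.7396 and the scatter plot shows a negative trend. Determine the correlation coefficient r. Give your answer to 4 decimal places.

-0.8600

|r| = √0.7396 = 0.8600
The association is negative, so r = −0.8600.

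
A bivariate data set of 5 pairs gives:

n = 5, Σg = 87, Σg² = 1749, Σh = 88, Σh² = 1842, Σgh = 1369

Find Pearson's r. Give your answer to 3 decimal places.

-0.618

r = (nΣgh − ΣgΣh) / √[(nΣg² − (Σg)²)(nΣh² − (Σh)²)]
Numerator: 5×1369 − 87×88 = -811
Denominator: √[(8745 − 7569)(9210 − 7744)] = √[1176 × 1466] = 1313.0179
r = -811 / 1313.0179 ≈ -0.618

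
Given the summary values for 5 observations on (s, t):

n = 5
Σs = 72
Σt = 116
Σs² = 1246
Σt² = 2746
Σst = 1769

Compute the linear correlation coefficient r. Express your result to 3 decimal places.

r = (nΣst − ΣsΣt) / √[(nΣs² − (Σs)²)(nΣt² − (Σt)²)]
Numerator: 5×1769 − 72×116 = 493
Denominator: √[(6230 − 5184)(13730 − 13456)] = √[1046 × 274] = 535.3541
r = 493 / 535.3541 ≈ 0.921

0.921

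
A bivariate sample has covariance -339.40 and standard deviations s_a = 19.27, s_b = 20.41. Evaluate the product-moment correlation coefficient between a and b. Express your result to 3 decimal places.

-0.863

r = Cov(a,b) / (s_a · s_b) = -339.40 / (19.27 × 20.41)
  = -339.40 / 393.3007 ≈ -0.863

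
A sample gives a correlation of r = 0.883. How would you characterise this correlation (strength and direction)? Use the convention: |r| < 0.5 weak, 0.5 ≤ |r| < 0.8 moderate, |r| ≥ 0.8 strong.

strong positive

r = 0.883 > 0 so the relationship is positive.
|r| = 0.883, which falls in the strong range.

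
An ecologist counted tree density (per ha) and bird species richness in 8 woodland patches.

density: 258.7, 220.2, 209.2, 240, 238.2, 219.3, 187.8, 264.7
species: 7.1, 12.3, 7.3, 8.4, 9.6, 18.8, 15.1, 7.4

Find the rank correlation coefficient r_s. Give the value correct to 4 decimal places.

Rank density: 7, 4, 2, 6, 5, 3, 1, 8
Rank species: 1, 6, 2, 4, 5, 8, 7, 3
d = rank(density) − rank(species): 6, -2, 0, 2, 0, -5, -6, 5; Σd² = 130
ρ = 1 − 6Σd² / [n(n²−1)] = 1 − 6×130 / (8×63) = 1 − 780/504 ≈ -0.5476

-0.5476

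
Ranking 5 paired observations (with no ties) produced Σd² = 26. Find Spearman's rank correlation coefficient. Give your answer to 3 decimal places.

ρ = 1 − 6Σd² / [n(n²−1)] = 1 − 6×26 / (5×24)
  = 1 − 156/120 = 1 − 1.3000 ≈ -0.300

-0.300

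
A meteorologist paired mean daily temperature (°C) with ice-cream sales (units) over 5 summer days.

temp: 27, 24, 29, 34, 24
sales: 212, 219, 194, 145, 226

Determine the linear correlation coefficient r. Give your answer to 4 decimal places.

n = 5, Σx = 138, Σy = 996, Σx² = 3878, Σy² = 202642, Σxy = 26960
nΣxy − ΣxΣy = 134800 − 137448 = -2648
nΣx² − (Σx)² = 19390 − 19044 = 346; nΣy² − (Σy)² = 1013210 − 992016 = 21194
r = -2648 / √(346 × 21194) = -2648 / 2707.9742 ≈ -0.9779

-0.9779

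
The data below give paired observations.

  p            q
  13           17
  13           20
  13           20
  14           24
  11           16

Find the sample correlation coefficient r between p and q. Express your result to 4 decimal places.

0.8311

n = 5, Σp = 64, Σq = 97, Σp² = 824, Σq² = 1921, Σpq = 1253
nΣpq − ΣpΣq = 6265 − 6208 = 57
nΣp² − (Σp)² = 4120 − 4096 = 24; nΣq² − (Σq)² = 9605 − 9409 = 196
r = 57 / √(24 × 196) = 57 / 68.5857 ≈ 0.8311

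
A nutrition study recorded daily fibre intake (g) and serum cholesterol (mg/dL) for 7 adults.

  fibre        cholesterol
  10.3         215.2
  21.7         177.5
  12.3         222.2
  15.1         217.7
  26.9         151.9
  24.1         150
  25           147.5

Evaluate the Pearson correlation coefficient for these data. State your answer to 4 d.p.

n = 7, Σx = 135.4, Σy = 1282, Σx² = 2885.7, Σy² = 241913.28, Σxy = 23477.25
nΣxy − ΣxΣy = 164340.75 − 173582.8 = -9242.05
nΣx² − (Σx)² = 20199.9 − 18333.16 = 1866.74; nΣy² − (Σy)² = 1693392.96 − 1643524 = 49868.96
r = -9242.05 / √(1866.74 × 49868.96) = -9242.05 / 9648.4394 ≈ -0.9579

-0.9579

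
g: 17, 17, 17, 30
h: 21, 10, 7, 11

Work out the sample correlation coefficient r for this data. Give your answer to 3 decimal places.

n = 4, Σg = 81, Σh = 49, Σg² = 1767, Σh² = 711, Σgh = 976
nΣgh − ΣgΣh = 3904 − 3969 = -65
nΣg² − (Σg)² = 7068 − 6561 = 507; nΣh² − (Σh)² = 2844 − 2401 = 443
r = -65 / √(507 × 443) = -65 / 473.9209 ≈ -0.137

-0.137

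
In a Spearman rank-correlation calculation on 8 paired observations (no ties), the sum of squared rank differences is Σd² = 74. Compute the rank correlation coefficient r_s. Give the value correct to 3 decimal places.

0.119

ρ = 1 − 6Σd² / [n(n²−1)] = 1 − 6×74 / (8×63)
  = 1 − 444/504 = 1 − 0.8810 ≈ 0.119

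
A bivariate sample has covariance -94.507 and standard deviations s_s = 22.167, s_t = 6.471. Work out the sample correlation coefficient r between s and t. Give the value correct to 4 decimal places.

-0.6588

r = Cov(s,t) / (s_s · s_t) = -94.507 / (22.167 × 6.471)
  = -94.507 / 143.4427 ≈ -0.6588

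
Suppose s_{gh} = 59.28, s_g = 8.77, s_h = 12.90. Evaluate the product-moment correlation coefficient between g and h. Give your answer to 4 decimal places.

0.5240

r = Cov(g,h) / (s_g · s_h) = 59.28 / (8.77 × 12.90)
  = 59.28 / 113.1330 ≈ 0.5240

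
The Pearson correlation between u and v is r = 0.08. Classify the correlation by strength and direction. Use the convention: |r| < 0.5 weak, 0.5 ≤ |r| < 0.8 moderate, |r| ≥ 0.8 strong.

r = 0.08 > 0 so the relationship is positive.
|r| = 0.08, which falls in the weak range.

weak positive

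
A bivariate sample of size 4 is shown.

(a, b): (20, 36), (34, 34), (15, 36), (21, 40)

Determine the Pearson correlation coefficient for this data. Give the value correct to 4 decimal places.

-0.4740

n = 4, Σa = 90, Σb = 146, Σa² = 2222, Σb² = 5348, Σab = 3256
nΣab − ΣaΣb = 13024 − 13140 = -116
nΣa² − (Σa)² = 8888 − 8100 = 788; nΣb² − (Σb)² = 21392 − 21316 = 76
r = -116 / √(788 × 76) = -116 / 244.7202 ≈ -0.4740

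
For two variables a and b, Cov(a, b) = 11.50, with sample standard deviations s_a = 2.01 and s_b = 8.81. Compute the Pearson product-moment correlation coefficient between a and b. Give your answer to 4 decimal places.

r = Cov(a,b) / (s_a · s_b) = 11.50 / (2.01 × 8.81)
  = 11.50 / 17.7081 ≈ 0.6494

0.6494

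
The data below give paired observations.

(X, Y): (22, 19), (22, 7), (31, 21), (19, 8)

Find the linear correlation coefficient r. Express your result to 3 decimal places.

n = 4, ΣX = 94, ΣY = 55, ΣX² = 2290, ΣY² = 915, ΣXY = 1375
nΣXY − ΣXΣY = 5500 − 5170 = 330
nΣX² − (ΣX)² = 9160 − 8836 = 324; nΣY² − (ΣY)² = 3660 − 3025 = 635
r = 330 / √(324 × 635) = 330 / 453.5857 ≈ 0.728

0.728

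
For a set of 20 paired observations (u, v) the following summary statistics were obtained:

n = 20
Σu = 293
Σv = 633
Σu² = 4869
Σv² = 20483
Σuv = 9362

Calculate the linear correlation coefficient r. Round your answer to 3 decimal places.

0.174

r = (nΣuv − ΣuΣv) / √[(nΣu² − (Σu)²)(nΣv² − (Σv)²)]
Numerator: 20×9362 − 293×633 = 1771
Denominator: √[(97380 − 85849)(409660 − 400689)] = √[11531 × 8971] = 10170.7719
r = 1771 / 10170.7719 ≈ 0.174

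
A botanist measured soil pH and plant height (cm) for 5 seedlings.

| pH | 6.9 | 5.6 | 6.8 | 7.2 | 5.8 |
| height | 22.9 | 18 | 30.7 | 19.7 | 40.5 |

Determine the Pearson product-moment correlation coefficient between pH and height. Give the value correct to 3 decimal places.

-0.269

n = 5, Σx = 32.3, Σy = 131.8, Σx² = 210.69, Σy² = 3819.24, Σxy = 844.31
nΣxy − ΣxΣy = 4221.55 − 4257.14 = -35.59
nΣx² − (Σx)² = 1053.45 − 1043.29 = 10.16; nΣy² − (Σy)² = 19096.2 − 17371.24 = 1724.96
r = -35.59 / √(10.16 × 1724.96) = -35.59 / 132.3843 ≈ -0.269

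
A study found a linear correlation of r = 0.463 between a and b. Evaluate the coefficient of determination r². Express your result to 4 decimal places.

r² = (0.463)² = 0.2144

0.2144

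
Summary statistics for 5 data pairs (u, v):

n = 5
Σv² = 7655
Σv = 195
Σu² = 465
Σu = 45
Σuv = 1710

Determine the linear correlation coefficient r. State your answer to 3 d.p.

-0.822

r = (nΣuv − ΣuΣv) / √[(nΣu² − (Σu)²)(nΣv² − (Σv)²)]
Numerator: 5×1710 − 45×195 = -225
Denominator: √[(2325 − 2025)(38275 − 38025)] = √[300 × 250] = 273.8613
r = -225 / 273.8613 ≈ -0.822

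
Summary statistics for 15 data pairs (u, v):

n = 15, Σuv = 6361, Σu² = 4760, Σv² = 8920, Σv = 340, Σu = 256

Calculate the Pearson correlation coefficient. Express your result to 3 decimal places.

r = (nΣuv − ΣuΣv) / √[(nΣu² − (Σu)²)(nΣv² − (Σv)²)]
Numerator: 15×6361 − 256×340 = 8375
Denominator: √[(71400 − 65536)(133800 − 115600)] = √[5864 × 18200] = 10330.7696
r = 8375 / 10330.7696 ≈ 0.811

0.811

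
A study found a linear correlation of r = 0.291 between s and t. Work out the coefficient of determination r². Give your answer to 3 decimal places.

0.085

r² = (0.291)² = 0.085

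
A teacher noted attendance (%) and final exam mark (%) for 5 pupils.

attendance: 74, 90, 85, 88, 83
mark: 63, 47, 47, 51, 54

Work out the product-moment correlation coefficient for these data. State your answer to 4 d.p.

n = 5, Σx = 420, Σy = 262, Σx² = 35434, Σy² = 13904, Σxy = 21857
nΣxy − ΣxΣy = 109285 − 110040 = -755
nΣx² − (Σx)² = 177170 − 176400 = 770; nΣy² − (Σy)² = 69520 − 68644 = 876
r = -755 / √(770 × 876) = -755 / 821.2917 ≈ -0.9193

-0.9193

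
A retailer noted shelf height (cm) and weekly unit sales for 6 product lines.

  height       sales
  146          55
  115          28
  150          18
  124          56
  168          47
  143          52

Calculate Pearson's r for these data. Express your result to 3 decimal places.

n = 6, Σx = 846, Σy = 256, Σx² = 121090, Σy² = 12182, Σxy = 36226
nΣxy − ΣxΣy = 217356 − 216576 = 780
nΣx² − (Σx)² = 726540 − 715716 = 10824; nΣy² − (Σy)² = 73092 − 65536 = 7556
r = 780 / √(10824 × 7556) = 780 / 9043.5692 ≈ 0.086

0.086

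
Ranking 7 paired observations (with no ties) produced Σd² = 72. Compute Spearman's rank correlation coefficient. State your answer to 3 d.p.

ρ = 1 − 6Σd² / [n(n²−1)] = 1 − 6×72 / (7×48)
  = 1 − 432/336 = 1 − 1.2857 ≈ -0.286

-0.286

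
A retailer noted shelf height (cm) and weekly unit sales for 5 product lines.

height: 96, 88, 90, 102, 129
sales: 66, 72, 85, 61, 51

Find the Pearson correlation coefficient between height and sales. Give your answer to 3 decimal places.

n = 5, Σx = 505, Σy = 335, Σx² = 52105, Σy² = 23087, Σxy = 33123
nΣxy − ΣxΣy = 165615 − 169175 = -3560
nΣx² − (Σx)² = 260525 − 255025 = 5500; nΣy² − (Σy)² = 115435 − 112225 = 3210
r = -3560 / √(5500 × 3210) = -3560 / 4201.7853 ≈ -0.847

-0.847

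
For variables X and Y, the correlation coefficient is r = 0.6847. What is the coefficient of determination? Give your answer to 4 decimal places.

r² = (0.6847)² = 0.4688

0.4688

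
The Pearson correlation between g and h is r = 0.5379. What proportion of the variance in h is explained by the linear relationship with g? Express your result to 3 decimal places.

r² = (0.5379)² = 0.289

0.289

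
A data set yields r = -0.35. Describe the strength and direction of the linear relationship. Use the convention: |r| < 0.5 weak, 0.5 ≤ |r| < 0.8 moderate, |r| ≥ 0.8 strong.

r = -0.35 < 0 so the relationship is negative.
|r| = 0.35, which falls in the weak range.

weak negative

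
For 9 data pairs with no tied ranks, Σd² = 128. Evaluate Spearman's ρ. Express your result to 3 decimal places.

ρ = 1 − 6Σd² / [n(n²−1)] = 1 − 6×128 / (9×80)
  = 1 − 768/720 = 1 − 1.0667 ≈ -0.067

-0.067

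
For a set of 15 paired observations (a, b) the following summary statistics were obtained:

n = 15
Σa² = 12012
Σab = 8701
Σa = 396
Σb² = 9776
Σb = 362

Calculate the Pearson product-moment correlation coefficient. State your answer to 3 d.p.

r = (nΣab − ΣaΣb) / √[(nΣa² − (Σa)²)(nΣb² − (Σb)²)]
Numerator: 15×8701 − 396×362 = -12837
Denominator: √[(180180 − 156816)(146640 − 131044)] = √[23364 × 15596] = 19088.8696
r = -12837 / 19088.8696 ≈ -0.672

-0.672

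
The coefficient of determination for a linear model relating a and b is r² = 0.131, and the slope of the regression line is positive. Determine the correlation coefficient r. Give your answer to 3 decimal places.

|r| = √0.131 = 0.362
The association is positive, so r = 0.362.

0.362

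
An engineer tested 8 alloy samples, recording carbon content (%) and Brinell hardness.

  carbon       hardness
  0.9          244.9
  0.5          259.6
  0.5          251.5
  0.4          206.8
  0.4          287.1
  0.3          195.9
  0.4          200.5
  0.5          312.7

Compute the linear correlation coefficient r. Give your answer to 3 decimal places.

n = 8, Σx = 3.9, Σy = 1959, Σx² = 2.13, Σy² = 492171.42, Σxy = 968.84
nΣxy − ΣxΣy = 7750.72 − 7640.1 = 110.62
nΣx² − (Σx)² = 17.04 − 15.21 = 1.83; nΣy² − (Σy)² = 3937371.36 − 3837681 = 99690.36
r = 110.62 / √(1.83 × 99690.36) = 110.62 / 427.1222 ≈ 0.259

0.259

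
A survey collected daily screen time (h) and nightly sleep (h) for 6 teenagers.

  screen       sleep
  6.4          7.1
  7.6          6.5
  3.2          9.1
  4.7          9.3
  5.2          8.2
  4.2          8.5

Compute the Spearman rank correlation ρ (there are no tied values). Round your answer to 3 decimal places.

Rank screen: 5, 6, 1, 3, 4, 2
Rank sleep: 2, 1, 5, 6, 3, 4
d = rank(screen) − rank(sleep): 3, 5, -4, -3, 1, -2; Σd² = 64
ρ = 1 − 6Σd² / [n(n²−1)] = 1 − 6×64 / (6×35) = 1 − 384/210 ≈ -0.829

-0.829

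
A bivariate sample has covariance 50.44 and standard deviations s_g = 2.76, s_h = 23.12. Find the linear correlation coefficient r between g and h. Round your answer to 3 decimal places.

r = Cov(g,h) / (s_g · s_h) = 50.44 / (2.76 × 23.12)
  = 50.44 / 63.8112 ≈ 0.790

0.790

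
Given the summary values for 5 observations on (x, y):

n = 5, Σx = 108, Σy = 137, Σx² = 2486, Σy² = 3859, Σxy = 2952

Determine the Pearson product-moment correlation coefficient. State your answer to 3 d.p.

r = (nΣxy − ΣxΣy) / √[(nΣx² − (Σx)²)(nΣy² − (Σy)²)]
Numerator: 5×2952 − 108×137 = -36
Denominator: √[(12430 − 11664)(19295 − 18769)] = √[766 × 526] = 634.7566
r = -36 / 634.7566 ≈ -0.057

-0.057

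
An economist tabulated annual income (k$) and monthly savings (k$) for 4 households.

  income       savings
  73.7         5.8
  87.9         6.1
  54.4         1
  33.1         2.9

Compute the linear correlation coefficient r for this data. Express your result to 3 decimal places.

n = 4, Σx = 249.1, Σy = 15.8, Σx² = 17213.07, Σy² = 80.26, Σxy = 1114.04
nΣxy − ΣxΣy = 4456.16 − 3935.78 = 520.38
nΣx² − (Σx)² = 68852.28 − 62050.81 = 6801.47; nΣy² − (Σy)² = 321.04 − 249.64 = 71.4
r = 520.38 / √(6801.47 × 71.4) = 520.38 / 696.8680 ≈ 0.747

0.747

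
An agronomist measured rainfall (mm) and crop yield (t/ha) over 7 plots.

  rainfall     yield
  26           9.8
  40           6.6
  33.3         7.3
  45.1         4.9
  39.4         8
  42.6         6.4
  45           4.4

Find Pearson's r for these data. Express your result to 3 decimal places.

-0.903

n = 7, Σx = 271.4, Σy = 47.4, Σx² = 10811.02, Σy² = 341.22, Σxy = 1768.72
nΣxy − ΣxΣy = 12381.04 − 12864.36 = -483.32
nΣx² − (Σx)² = 75677.14 − 73657.96 = 2019.18; nΣy² − (Σy)² = 2388.54 − 2246.76 = 141.78
r = -483.32 / √(2019.18 × 141.78) = -483.32 / 535.0508 ≈ -0.903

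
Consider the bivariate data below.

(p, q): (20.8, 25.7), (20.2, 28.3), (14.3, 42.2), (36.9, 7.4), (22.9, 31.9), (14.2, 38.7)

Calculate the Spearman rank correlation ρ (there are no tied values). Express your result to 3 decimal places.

Rank p: 4, 3, 2, 6, 5, 1
Rank q: 2, 3, 6, 1, 4, 5
d = rank(p) − rank(q): 2, 0, -4, 5, 1, -4; Σd² = 62
ρ = 1 − 6Σd² / [n(n²−1)] = 1 − 6×62 / (6×35) = 1 − 372/210 ≈ -0.771

-0.771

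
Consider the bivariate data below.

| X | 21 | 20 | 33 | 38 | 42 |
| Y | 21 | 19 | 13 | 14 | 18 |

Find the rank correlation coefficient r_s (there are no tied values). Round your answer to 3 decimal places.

-0.500

Rank X: 2, 1, 3, 4, 5
Rank Y: 5, 4, 1, 2, 3
d = rank(X) − rank(Y): -3, -3, 2, 2, 2; Σd² = 30
ρ = 1 − 6Σd² / [n(n²−1)] = 1 − 6×30 / (5×24) = 1 − 180/120 ≈ -0.500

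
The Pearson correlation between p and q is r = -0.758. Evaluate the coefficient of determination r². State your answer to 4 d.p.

r² = (-0.758)² = 0.5746

0.5746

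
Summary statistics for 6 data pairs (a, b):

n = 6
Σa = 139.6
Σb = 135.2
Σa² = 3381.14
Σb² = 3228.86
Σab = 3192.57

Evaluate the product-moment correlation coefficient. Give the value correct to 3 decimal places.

r = (nΣab − ΣaΣb) / √[(nΣa² − (Σa)²)(nΣb² − (Σb)²)]
Numerator: 6×3192.57 − 139.6×135.2 = 281.5
Denominator: √[(20286.84 − 19488.16)(19373.16 − 18279.04)] = √[798.68 × 1094.12] = 934.8004
r = 281.5 / 934.8004 ≈ 0.301

0.301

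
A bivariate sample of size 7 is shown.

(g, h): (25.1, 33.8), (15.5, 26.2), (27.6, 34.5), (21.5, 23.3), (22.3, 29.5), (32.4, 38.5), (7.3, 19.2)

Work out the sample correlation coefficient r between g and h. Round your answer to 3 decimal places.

n = 7, Σg = 151.7, Σh = 205, Σg² = 3694.61, Σh² = 6283.16, Σgh = 4753.04
nΣgh − ΣgΣh = 33271.28 − 31098.5 = 2172.78
nΣg² − (Σg)² = 25862.27 − 23012.89 = 2849.38; nΣh² − (Σh)² = 43982.12 − 42025 = 1957.12
r = 2172.78 / √(2849.38 × 1957.12) = 2172.78 / 2361.4781 ≈ 0.920

0.920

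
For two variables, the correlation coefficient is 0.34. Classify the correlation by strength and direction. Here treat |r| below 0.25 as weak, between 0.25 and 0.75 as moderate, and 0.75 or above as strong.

moderate positive

r = 0.34 > 0 so the relationship is positive.
|r| = 0.34, which falls in the moderate range.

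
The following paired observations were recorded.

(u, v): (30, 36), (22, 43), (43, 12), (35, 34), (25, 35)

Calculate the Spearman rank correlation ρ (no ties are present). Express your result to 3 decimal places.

Rank u: 3, 1, 5, 4, 2
Rank v: 4, 5, 1, 2, 3
d = rank(u) − rank(v): -1, -4, 4, 2, -1; Σd² = 38
ρ = 1 − 6Σd² / [n(n²−1)] = 1 − 6×38 / (5×24) = 1 − 228/120 ≈ -0.900

-0.900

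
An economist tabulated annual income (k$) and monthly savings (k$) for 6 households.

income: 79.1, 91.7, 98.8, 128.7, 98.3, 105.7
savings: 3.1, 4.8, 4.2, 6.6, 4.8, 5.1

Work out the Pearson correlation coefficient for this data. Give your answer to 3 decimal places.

0.947

n = 6, Σx = 602.3, Σy = 28.6, Σx² = 61826.21, Σy² = 142.9, Σxy = 2960.66
nΣxy − ΣxΣy = 17763.96 − 17225.78 = 538.18
nΣx² − (Σx)² = 370957.26 − 362765.29 = 8191.97; nΣy² − (Σy)² = 857.4 − 817.96 = 39.44
r = 538.18 / √(8191.97 × 39.44) = 538.18 / 568.4112 ≈ 0.947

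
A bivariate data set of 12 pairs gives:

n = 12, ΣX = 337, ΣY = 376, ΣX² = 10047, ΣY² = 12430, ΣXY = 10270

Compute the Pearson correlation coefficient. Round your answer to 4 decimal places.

r = (nΣXY − ΣXΣY) / √[(nΣX² − (ΣX)²)(nΣY² − (ΣY)²)]
Numerator: 12×10270 − 337×376 = -3472
Denominator: √[(120564 − 113569)(149160 − 141376)] = √[6995 × 7784] = 7378.9620
r = -3472 / 7378.9620 ≈ -0.4705

-0.4705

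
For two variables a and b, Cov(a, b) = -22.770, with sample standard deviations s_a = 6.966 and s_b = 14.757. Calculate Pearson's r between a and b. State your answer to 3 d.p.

r = Cov(a,b) / (s_a · s_b) = -22.770 / (6.966 × 14.757)
  = -22.770 / 102.7973 ≈ -0.222

-0.222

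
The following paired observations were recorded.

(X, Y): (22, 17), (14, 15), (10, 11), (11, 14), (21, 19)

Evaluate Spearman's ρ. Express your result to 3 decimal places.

0.900

Rank X: 5, 3, 1, 2, 4
Rank Y: 4, 3, 1, 2, 5
d = rank(X) − rank(Y): 1, 0, 0, 0, -1; Σd² = 2
ρ = 1 − 6Σd² / [n(n²−1)] = 1 − 6×2 / (5×24) = 1 − 12/120 ≈ 0.900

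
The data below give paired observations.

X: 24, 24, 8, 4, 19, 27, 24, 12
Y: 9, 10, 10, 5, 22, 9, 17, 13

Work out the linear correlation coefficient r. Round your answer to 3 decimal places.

0.293

n = 8, ΣX = 142, ΣY = 95, ΣX² = 3042, ΣY² = 1329, ΣXY = 1781
nΣXY − ΣXΣY = 14248 − 13490 = 758
nΣX² − (ΣX)² = 24336 − 20164 = 4172; nΣY² − (ΣY)² = 10632 − 9025 = 1607
r = 758 / √(4172 × 1607) = 758 / 2589.2864 ≈ 0.293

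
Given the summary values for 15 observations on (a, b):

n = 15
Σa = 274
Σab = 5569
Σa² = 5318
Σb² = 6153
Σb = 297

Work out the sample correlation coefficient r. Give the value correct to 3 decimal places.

0.493

r = (nΣab − ΣaΣb) / √[(nΣa² − (Σa)²)(nΣb² − (Σb)²)]
Numerator: 15×5569 − 274×297 = 2157
Denominator: √[(79770 − 75076)(92295 − 88209)] = √[4694 × 4086] = 4379.4616
r = 2157 / 4379.4616 ≈ 0.493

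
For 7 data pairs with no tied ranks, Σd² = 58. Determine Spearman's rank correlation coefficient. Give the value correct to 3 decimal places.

-0.036

ρ = 1 − 6Σd² / [n(n²−1)] = 1 − 6×58 / (7×48)
  = 1 − 348/336 = 1 − 1.0357 ≈ -0.036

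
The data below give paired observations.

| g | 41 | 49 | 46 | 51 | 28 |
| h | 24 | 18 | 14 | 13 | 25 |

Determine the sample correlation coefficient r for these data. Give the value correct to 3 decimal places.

-0.830

n = 5, Σg = 215, Σh = 94, Σg² = 9583, Σh² = 1890, Σgh = 3873
nΣgh − ΣgΣh = 19365 − 20210 = -845
nΣg² − (Σg)² = 47915 − 46225 = 1690; nΣh² − (Σh)² = 9450 − 8836 = 614
r = -845 / √(1690 × 614) = -845 / 1018.6560 ≈ -0.830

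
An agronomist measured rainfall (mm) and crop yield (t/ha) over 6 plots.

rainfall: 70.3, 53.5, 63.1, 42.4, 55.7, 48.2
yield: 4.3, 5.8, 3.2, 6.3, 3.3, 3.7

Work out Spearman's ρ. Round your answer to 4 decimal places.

-0.5429

Rank rainfall: 6, 3, 5, 1, 4, 2
Rank yield: 4, 5, 1, 6, 2, 3
d = rank(rainfall) − rank(yield): 2, -2, 4, -5, 2, -1; Σd² = 54
ρ = 1 − 6Σd² / [n(n²−1)] = 1 − 6×54 / (6×35) = 1 − 324/210 ≈ -0.5429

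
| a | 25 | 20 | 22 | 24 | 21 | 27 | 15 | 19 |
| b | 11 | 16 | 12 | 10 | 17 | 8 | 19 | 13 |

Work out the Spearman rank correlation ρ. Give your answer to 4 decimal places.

-0.8810

Rank a: 7, 3, 5, 6, 4, 8, 1, 2
Rank b: 3, 6, 4, 2, 7, 1, 8, 5
d = rank(a) − rank(b): 4, -3, 1, 4, -3, 7, -7, -3; Σd² = 158
ρ = 1 − 6Σd² / [n(n²−1)] = 1 − 6×158 / (8×63) = 1 − 948/504 ≈ -0.8810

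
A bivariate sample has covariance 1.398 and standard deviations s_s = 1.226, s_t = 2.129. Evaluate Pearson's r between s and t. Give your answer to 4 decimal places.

0.5356

r = Cov(s,t) / (s_s · s_t) = 1.398 / (1.226 × 2.129)
  = 1.398 / 2.6102 ≈ 0.5356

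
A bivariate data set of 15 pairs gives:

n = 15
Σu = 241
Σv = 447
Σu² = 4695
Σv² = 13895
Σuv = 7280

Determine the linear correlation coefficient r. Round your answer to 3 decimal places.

r = (nΣuv − ΣuΣv) / √[(nΣu² − (Σu)²)(nΣv² − (Σv)²)]
Numerator: 15×7280 − 241×447 = 1473
Denominator: √[(70425 − 58081)(208425 − 199809)] = √[12344 × 8616] = 10312.8999
r = 1473 / 10312.8999 ≈ 0.143

0.143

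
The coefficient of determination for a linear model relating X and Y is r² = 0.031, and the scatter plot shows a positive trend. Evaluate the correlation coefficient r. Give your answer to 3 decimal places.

|r| = √0.031 = 0.176
The association is positive, so r = 0.176.

0.176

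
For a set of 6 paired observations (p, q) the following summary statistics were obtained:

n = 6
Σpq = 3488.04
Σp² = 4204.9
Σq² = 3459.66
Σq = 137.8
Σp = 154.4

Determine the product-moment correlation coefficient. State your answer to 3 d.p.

r = (nΣpq − ΣpΣq) / √[(nΣp² − (Σp)²)(nΣq² − (Σq)²)]
Numerator: 6×3488.04 − 154.4×137.8 = -348.08
Denominator: √[(25229.4 − 23839.36)(20757.96 − 18988.84)] = √[1390.04 × 1769.12] = 1568.1669
r = -348.08 / 1568.1669 ≈ -0.222

-0.222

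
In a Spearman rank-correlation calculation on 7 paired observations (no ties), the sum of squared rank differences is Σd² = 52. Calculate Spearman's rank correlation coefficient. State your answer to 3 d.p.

ρ = 1 − 6Σd² / [n(n²−1)] = 1 − 6×52 / (7×48)
  = 1 − 312/336 = 1 − 0.9286 ≈ 0.071

0.071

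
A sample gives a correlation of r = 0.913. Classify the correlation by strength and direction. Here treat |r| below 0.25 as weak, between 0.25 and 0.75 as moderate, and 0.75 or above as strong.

r = 0.913 > 0 so the relationship is positive.
|r| = 0.913, which falls in the strong range.

strong positive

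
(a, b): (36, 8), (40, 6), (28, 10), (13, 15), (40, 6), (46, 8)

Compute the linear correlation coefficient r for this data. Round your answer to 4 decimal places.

n = 6, Σa = 203, Σb = 53, Σa² = 7565, Σb² = 525, Σab = 1611
nΣab − ΣaΣb = 9666 − 10759 = -1093
nΣa² − (Σa)² = 45390 − 41209 = 4181; nΣb² − (Σb)² = 3150 − 2809 = 341
r = -1093 / √(4181 × 341) = -1093 / 1194.0356 ≈ -0.9154

-0.9154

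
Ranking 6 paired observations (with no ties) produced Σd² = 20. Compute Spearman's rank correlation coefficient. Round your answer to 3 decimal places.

0.429

ρ = 1 − 6Σd² / [n(n²−1)] = 1 − 6×20 / (6×35)
  = 1 − 120/210 = 1 − 0.5714 ≈ 0.429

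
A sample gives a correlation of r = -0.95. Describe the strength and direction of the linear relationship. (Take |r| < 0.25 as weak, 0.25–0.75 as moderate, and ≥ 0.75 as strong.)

r = -0.95 < 0 so the relationship is negative.
|r| = 0.95, which falls in the strong range.

strong negative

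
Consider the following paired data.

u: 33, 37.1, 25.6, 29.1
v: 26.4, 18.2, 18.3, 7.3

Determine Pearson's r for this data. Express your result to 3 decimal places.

n = 4, Σu = 124.8, Σv = 70.2, Σu² = 3967.58, Σv² = 1416.38, Σuv = 2227.33
nΣuv − ΣuΣv = 8909.32 − 8760.96 = 148.36
nΣu² − (Σu)² = 15870.32 − 15575.04 = 295.28; nΣv² − (Σv)² = 5665.52 − 4928.04 = 737.48
r = 148.36 / √(295.28 × 737.48) = 148.36 / 466.6509 ≈ 0.318

0.318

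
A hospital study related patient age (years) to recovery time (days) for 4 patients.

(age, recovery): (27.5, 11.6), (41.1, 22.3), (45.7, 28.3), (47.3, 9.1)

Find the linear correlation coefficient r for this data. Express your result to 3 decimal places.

0.323

n = 4, Σx = 161.6, Σy = 71.3, Σx² = 6771.24, Σy² = 1515.55, Σxy = 2959.27
nΣxy − ΣxΣy = 11837.08 − 11522.08 = 315
nΣx² − (Σx)² = 27084.96 − 26114.56 = 970.4; nΣy² − (Σy)² = 6062.2 − 5083.69 = 978.51
r = 315 / √(970.4 × 978.51) = 315 / 974.4466 ≈ 0.323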